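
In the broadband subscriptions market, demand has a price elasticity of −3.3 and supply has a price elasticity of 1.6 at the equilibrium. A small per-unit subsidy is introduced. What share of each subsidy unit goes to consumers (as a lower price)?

Consumer share = 16/49

For a small subsidy around the equilibrium, the benefit split depends on the relative slopes, which at a point are proportional to the elasticities.
Buyer share = εs/(εs + |εd|) = 1.6/(1.6 + 3.3) = 16/49; seller share = |εd|/(εs + |εd|) = 33/49.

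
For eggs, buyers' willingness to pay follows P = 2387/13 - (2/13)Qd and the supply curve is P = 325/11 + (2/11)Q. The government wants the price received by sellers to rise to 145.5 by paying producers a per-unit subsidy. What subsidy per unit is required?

Required subsidy s = 60 per unit

At a seller price of 145.5, quantity supplied is -162.5 + 5.5·145.5 = 637.75.
Buyers absorb 637.75 only when they pay Pb = 2387/13 − (2/13)·637.75 = 85.5.
s = Ps − Pb = 145.5 − 85.5 = 60.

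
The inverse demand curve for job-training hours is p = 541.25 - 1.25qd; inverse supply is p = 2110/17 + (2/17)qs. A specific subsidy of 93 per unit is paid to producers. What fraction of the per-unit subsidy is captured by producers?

Pre-subsidy: 541.25 - 1.25q = 2110/17 + (2/17)q gives q* = 305 and p* = 160.
With the subsidy, sellers receive ps = pb + 93 for each unit, where pb is the price buyers pay.
On the curves, pb = 541.25 - 1.25q and ps = 2110/17 + (2/17)q; the wedge ps − pb = 93 gives 2110/17 + (2/17)q − (541.25 - 1.25q) = 93, so q' = 373.
Then pb = 541.25 − 1.25·373 = 75 and ps = 2110/17 + (2/17)·373 = 168.
Buyers' price falls by p* − pb = 160 − 75 = 85; sellers' price rises by ps − p* = 168 − 160 = 8.
So producers capture 8/93 = 8/93 of each unit of subsidy.

Producer share = 8/93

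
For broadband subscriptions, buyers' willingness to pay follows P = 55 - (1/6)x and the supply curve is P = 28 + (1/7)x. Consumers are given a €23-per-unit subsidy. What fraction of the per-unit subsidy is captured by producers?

Pre-subsidy: 55 - (1/6)x = 28 + (1/7)x gives x* = 1134/13 and P* = 526/13.
With the rebate, buyers effectively pay Pb = Ps − 23, where Ps is the price sellers receive.
On the curves, Pb = 55 - (1/6)x and Ps = 28 + (1/7)x; the wedge Ps − Pb = 23 gives 28 + (1/7)x − (55 - (1/6)x) = 23, so x' = 2100/13.
Then Pb = 55 − (1/6)·(2100/13) = 365/13 and Ps = 28 + (1/7)·(2100/13) = 664/13.
Buyers' price falls by P* − Pb = 526/13 − 365/13 = 161/13; sellers' price rises by Ps − P* = 664/13 − 526/13 = 138/13.
So producers capture (138/13)/23 = 6/13 of each unit of subsidy.

Producer share = 6/13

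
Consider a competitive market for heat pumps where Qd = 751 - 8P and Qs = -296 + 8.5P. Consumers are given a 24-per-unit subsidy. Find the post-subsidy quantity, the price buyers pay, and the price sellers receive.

Q' = 3765/11; buyers pay 562/11; sellers receive 826/11

Pre-subsidy: 751 - 8P = -296 + 8.5P gives P* = 698/11, Q* = 2677/11.
With the rebate, buyers effectively pay Pb = Ps − 24, where Ps is the price sellers receive.
Demand in terms of Ps becomes Qd = 751 − 8(Ps − 24) = 943 - 8Ps. Setting this equal to supply: 943 - 8Ps = -296 + 8.5Ps, so Ps = 826/11.
Buyers pay Pb = 826/11 − 24 = 562/11; Q' = -296 + 8.5·(826/11) = 3765/11.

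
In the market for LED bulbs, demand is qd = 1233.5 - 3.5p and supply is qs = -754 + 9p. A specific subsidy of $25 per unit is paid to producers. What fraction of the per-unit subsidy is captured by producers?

Producer share = 0.28

Pre-subsidy: 1233.5 - 3.5p = -754 + 9p gives p* = 159, q* = 677.
With the subsidy, sellers receive ps = pb + 25 for each unit, where pb is the price buyers pay.
Supply in terms of pb becomes qs = -754 + 9(pb + 25) = -529 + 9pb. Setting this equal to demand: 1233.5 - 3.5pb = -529 + 9pb, so pb = 141.
Sellers receive ps = 141 + 25 = 166; q' = 1233.5 − 3.5·141 = 740.
Buyers' price falls by p* − pb = 159 − 141 = 18; sellers' price rises by ps − p* = 166 − 159 = 7.
So producers capture 7/25 = 0.28 of each unit of subsidy.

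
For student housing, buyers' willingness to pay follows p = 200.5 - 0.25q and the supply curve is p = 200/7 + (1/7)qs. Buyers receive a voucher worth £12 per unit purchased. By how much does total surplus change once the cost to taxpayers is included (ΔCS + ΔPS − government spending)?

Net change in total surplus = -2016/11

Pre-subsidy: 200.5 - 0.25q = 200/7 + (1/7)q gives q* = 4814/11 and p* = 1002/11.
With the rebate, buyers effectively pay pb = ps − 12, where ps is the price sellers receive.
On the curves, pb = 200.5 - 0.25q and ps = 200/7 + (1/7)q; the wedge ps − pb = 12 gives 200/7 + (1/7)q − (200.5 - 0.25q) = 12, so q' = 5150/11.
Then pb = 200.5 − 0.25·(5150/11) = 918/11 and ps = 200/7 + (1/7)·(5150/11) = 1050/11.
ΔCS = ½(4814/11 + 5150/11)(1002/11 − 918/11) = 418488/121; ΔPS = ½(4814/11 + 5150/11)(1050/11 − 1002/11) = 239136/121.
Government spending = 12 × 5150/11 = 61800/11.
Net change = 418488/121 + 239136/121 − 61800/11 = -2016/11. The loss equals the DWL triangle ½·12·336/11.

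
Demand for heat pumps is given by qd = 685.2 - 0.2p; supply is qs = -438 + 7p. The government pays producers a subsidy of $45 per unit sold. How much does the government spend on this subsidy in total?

Pre-subsidy: 685.2 - 0.2p = -438 + 7p gives p* = 156, q* = 654.
With the subsidy, sellers receive ps = pb + 45 for each unit, where pb is the price buyers pay.
Supply in terms of pb becomes qs = -438 + 7(pb + 45) = -123 + 7pb. Setting this equal to demand: 685.2 - 0.2pb = -123 + 7pb, so pb = 112.25.
Sellers receive ps = 112.25 + 45 = 157.25; q' = 685.2 − 0.2·112.25 = 662.75.
Government outlay = subsidy × quantity = 45 × 662.75 = 29823.75.

Government cost = $29823.75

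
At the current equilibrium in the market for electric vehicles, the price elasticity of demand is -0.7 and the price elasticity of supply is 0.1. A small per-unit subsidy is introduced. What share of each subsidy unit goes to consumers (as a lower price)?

Consumer share = 0.125

For a small subsidy around the equilibrium, the benefit split depends on the relative slopes, which at a point are proportional to the elasticities.
Buyer share = εs/(εs + |εd|) = 0.1/(0.1 + 0.7) = 0.125; seller share = |εd|/(εs + |εd|) = 0.875.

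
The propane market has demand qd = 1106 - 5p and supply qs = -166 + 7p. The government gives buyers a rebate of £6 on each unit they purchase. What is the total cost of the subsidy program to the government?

Government cost = £3561

Pre-subsidy: 1106 - 5p = -166 + 7p gives p* = 106, q* = 576.
With the rebate, buyers effectively pay pb = ps − 6, where ps is the price sellers receive.
Demand in terms of ps becomes qd = 1106 − 5(ps − 6) = 1136 - 5ps. Setting this equal to supply: 1136 - 5ps = -166 + 7ps, so ps = 108.5.
Buyers pay pb = 108.5 − 6 = 102.5; q' = -166 + 7·108.5 = 593.5.
Government outlay = subsidy × quantity = 6 × 593.5 = 3561.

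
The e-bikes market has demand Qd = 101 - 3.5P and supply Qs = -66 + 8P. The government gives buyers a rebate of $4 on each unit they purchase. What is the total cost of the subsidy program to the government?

Government cost = 5512/23

Pre-subsidy: 101 - 3.5P = -66 + 8P gives P* = 334/23, Q* = 1154/23.
With the rebate, buyers effectively pay Pb = Ps − 4, where Ps is the price sellers receive.
Demand in terms of Ps becomes Qd = 101 − 3.5(Ps − 4) = 115 - 3.5Ps. Setting this equal to supply: 115 - 3.5Ps = -66 + 8Ps, so Ps = 362/23.
Buyers pay Pb = 362/23 − 4 = 270/23; Q' = -66 + 8·(362/23) = 1378/23.
Government outlay = subsidy × quantity = 4 × 1378/23 = 5512/23.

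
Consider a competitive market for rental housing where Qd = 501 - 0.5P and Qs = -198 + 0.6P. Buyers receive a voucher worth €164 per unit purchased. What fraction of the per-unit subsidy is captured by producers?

Pre-subsidy: 501 - 0.5P = -198 + 0.6P gives P* = 6990/11, Q* = 2016/11.
With the rebate, buyers effectively pay Pb = Ps − 164, where Ps is the price sellers receive.
Demand in terms of Ps becomes Qd = 501 − 0.5(Ps − 164) = 583 - 0.5Ps. Setting this equal to supply: 583 - 0.5Ps = -198 + 0.6Ps, so Ps = 710.
Buyers pay Pb = 710 − 164 = 546; Q' = -198 + 0.6·710 = 228.
Buyers' price falls by P* − Pb = 6990/11 − 546 = 984/11; sellers' price rises by Ps − P* = 710 − 6990/11 = 820/11.
So producers capture (820/11)/164 = 5/11 of each unit of subsidy.

Producer share = 5/11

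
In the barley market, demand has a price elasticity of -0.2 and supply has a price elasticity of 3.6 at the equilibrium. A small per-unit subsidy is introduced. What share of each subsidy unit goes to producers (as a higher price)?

Producer share = 1/19

For a small subsidy around the equilibrium, the benefit split depends on the relative slopes, which at a point are proportional to the elasticities.
Buyer share = εs/(εs + |εd|) = 3.6/(3.6 + 0.2) = 18/19; seller share = |εd|/(εs + |εd|) = 1/19.
So producers capture 1/19 of the subsidy.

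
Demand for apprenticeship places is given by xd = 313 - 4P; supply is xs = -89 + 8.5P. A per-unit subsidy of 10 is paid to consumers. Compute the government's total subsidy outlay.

Pre-subsidy: 313 - 4P = -89 + 8.5P gives P* = 32.16, x* = 184.36.
With the rebate, buyers effectively pay Pb = Ps − 10, where Ps is the price sellers receive.
Demand in terms of Ps becomes xd = 313 − 4(Ps − 10) = 353 - 4Ps. Setting this equal to supply: 353 - 4Ps = -89 + 8.5Ps, so Ps = 35.36.
Buyers pay Pb = 35.36 − 10 = 25.36; x' = -89 + 8.5·35.36 = 211.56.
Government outlay = subsidy × quantity = 10 × 211.56 = 2115.6.

Government cost = 2115.6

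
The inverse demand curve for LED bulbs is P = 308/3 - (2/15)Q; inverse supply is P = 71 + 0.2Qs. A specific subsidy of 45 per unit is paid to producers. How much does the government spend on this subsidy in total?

Government cost = 10350

Pre-subsidy: 308/3 - (2/15)Q = 71 + 0.2Q gives Q* = 95 and P* = 90.
With the subsidy, sellers receive Ps = Pb + 45 for each unit, where Pb is the price buyers pay.
On the curves, Pb = 308/3 - (2/15)Q and Ps = 71 + 0.2Q; the wedge Ps − Pb = 45 gives 71 + 0.2Q − (308/3 - (2/15)Q) = 45, so Q' = 230.
Then Pb = 308/3 − (2/15)·230 = 72 and Ps = 71 + 0.2·230 = 117.
Government outlay = subsidy × quantity = 45 × 230 = 10350.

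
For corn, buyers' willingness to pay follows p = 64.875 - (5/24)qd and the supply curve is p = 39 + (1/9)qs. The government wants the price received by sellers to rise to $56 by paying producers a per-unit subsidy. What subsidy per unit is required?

Required subsidy s = $23 per unit

At a seller price of 56, quantity supplied is -351 + 9·56 = 153.
Buyers absorb 153 only when they pay pb = 64.875 − (5/24)·153 = 33.
s = ps − pb = 56 − 33 = 23.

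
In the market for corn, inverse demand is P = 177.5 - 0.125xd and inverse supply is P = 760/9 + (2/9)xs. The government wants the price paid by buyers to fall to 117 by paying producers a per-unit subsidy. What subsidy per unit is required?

At a buyer price of 117, quantity demanded is 1420 − 8·117 = 484.
Sellers supply 484 only when they receive Ps = 760/9 + (2/9)·484 = 192.
s = Ps − Pb = 192 − 117 = 75.

Required subsidy s = 75 per unit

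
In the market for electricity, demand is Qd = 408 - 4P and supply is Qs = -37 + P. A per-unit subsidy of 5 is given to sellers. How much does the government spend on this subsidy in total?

Government cost = 280

Pre-subsidy: 408 - 4P = -37 + P gives P* = 89, Q* = 52.
With the subsidy, sellers receive Ps = Pb + 5 for each unit, where Pb is the price buyers pay.
Supply in terms of Pb becomes Qs = -37 + 1(Pb + 5) = -32 + Pb. Setting this equal to demand: 408 - 4Pb = -32 + Pb, so Pb = 88.
Sellers receive Ps = 88 + 5 = 93; Q' = 408 − 4·88 = 56.
Government outlay = subsidy × quantity = 5 × 56 = 280.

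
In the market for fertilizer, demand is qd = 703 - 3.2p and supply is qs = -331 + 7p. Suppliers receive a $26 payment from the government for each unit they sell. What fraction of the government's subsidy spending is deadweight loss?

DWL / government spending = 1456/22221

Pre-subsidy: 703 - 3.2p = -331 + 7p gives p* = 5170/51, q* = 19309/51.
With the subsidy, sellers receive ps = pb + 26 for each unit, where pb is the price buyers pay.
Supply in terms of pb becomes qs = -331 + 7(pb + 26) = -149 + 7pb. Setting this equal to demand: 703 - 3.2pb = -149 + 7pb, so pb = 1420/17.
Sellers receive ps = 1420/17 + 26 = 1862/17; q' = 703 − 3.2·(1420/17) = 7407/17.
ΔCS = ½(19309/51 + 7407/17)(5170/51 − 1420/17) = 18896150/2601; ΔPS = ½(19309/51 + 7407/17)(1862/17 − 5170/51) = 8638240/2601.
Government spending = 26 × 7407/17 = 192582/17.
DWL = ½ × 26 × (7407/17 − 19309/51) = 37856/51; fraction = (37856/51) / (192582/17) = 1456/22221.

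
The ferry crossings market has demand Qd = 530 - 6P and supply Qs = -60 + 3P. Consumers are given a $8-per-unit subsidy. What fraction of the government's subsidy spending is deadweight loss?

Pre-subsidy: 530 - 6P = -60 + 3P gives P* = 590/9, Q* = 410/3.
With the rebate, buyers effectively pay Pb = Ps − 8, where Ps is the price sellers receive.
Demand in terms of Ps becomes Qd = 530 − 6(Ps − 8) = 578 - 6Ps. Setting this equal to supply: 578 - 6Ps = -60 + 3Ps, so Ps = 638/9.
Buyers pay Pb = 638/9 − 8 = 566/9; Q' = -60 + 3·(638/9) = 458/3.
ΔCS = ½(410/3 + 458/3)(590/9 − 566/9) = 3472/9; ΔPS = ½(410/3 + 458/3)(638/9 − 590/9) = 6944/9.
Government spending = 8 × 458/3 = 3664/3.
DWL = ½ × 8 × (458/3 − 410/3) = 64; fraction = 64 / (3664/3) = 12/229.

DWL / government spending = 12/229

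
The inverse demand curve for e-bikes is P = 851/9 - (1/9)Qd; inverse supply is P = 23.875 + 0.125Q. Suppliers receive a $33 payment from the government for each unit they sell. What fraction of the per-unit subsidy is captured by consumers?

Pre-subsidy: 851/9 - (1/9)Q = 23.875 + 0.125Q gives Q* = 5089/17 and P* = 1042/17.
With the subsidy, sellers receive Ps = Pb + 33 for each unit, where Pb is the price buyers pay.
On the curves, Pb = 851/9 - (1/9)Q and Ps = 23.875 + 0.125Q; the wedge Ps − Pb = 33 gives 23.875 + 0.125Q − (851/9 - (1/9)Q) = 33, so Q' = 7465/17.
Then Pb = 851/9 − (1/9)·(7465/17) = 778/17 and Ps = 23.875 + 0.125·(7465/17) = 1339/17.
Buyers' price falls by P* − Pb = 1042/17 − 778/17 = 264/17; sellers' price rises by Ps − P* = 1339/17 − 1042/17 = 297/17.
So consumers capture (264/17)/33 = 8/17 of each unit of subsidy.

Consumer share = 8/17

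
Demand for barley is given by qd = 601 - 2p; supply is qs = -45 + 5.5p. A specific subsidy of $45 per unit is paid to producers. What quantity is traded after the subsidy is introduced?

Pre-subsidy: 601 - 2p = -45 + 5.5p gives p* = 1292/15, q* = 6431/15.
With the subsidy, sellers receive ps = pb + 45 for each unit, where pb is the price buyers pay.
Supply in terms of pb becomes qs = -45 + 5.5(pb + 45) = 202.5 + 5.5pb. Setting this equal to demand: 601 - 2pb = 202.5 + 5.5pb, so pb = 797/15.
Sellers receive ps = 797/15 + 45 = 1472/15; q' = 601 − 2·(797/15) = 7421/15.

q' = 7421/15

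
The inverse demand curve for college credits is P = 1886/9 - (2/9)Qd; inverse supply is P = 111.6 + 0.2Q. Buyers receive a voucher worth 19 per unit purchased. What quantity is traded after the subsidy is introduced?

Q' = 277

Pre-subsidy: 1886/9 - (2/9)Q = 111.6 + 0.2Q gives Q* = 232 and P* = 158.
With the rebate, buyers effectively pay Pb = Ps − 19, where Ps is the price sellers receive.
On the curves, Pb = 1886/9 - (2/9)Q and Ps = 111.6 + 0.2Q; the wedge Ps − Pb = 19 gives 111.6 + 0.2Q − (1886/9 - (2/9)Q) = 19, so Q' = 277.
Then Pb = 1886/9 − (2/9)·277 = 148 and Ps = 111.6 + 0.2·277 = 167.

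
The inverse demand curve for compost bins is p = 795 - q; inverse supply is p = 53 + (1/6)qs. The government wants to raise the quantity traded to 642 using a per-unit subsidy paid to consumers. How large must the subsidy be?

Required subsidy s = 7 per unit

At q = 642, from the demand curve buyers pay pb = 795 − 1·642 = 153; from the supply curve sellers need ps = 53 + (1/6)·642 = 160.
The subsidy must fill the gap: s = ps − pb = 160 − 153 = 7.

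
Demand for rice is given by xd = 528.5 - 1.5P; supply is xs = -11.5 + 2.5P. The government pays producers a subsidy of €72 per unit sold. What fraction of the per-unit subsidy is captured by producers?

Producer share = 0.375

Pre-subsidy: 528.5 - 1.5P = -11.5 + 2.5P gives P* = 135, x* = 326.
With the subsidy, sellers receive Ps = Pb + 72 for each unit, where Pb is the price buyers pay.
Supply in terms of Pb becomes xs = -11.5 + 2.5(Pb + 72) = 168.5 + 2.5Pb. Setting this equal to demand: 528.5 - 1.5Pb = 168.5 + 2.5Pb, so Pb = 90.
Sellers receive Ps = 90 + 72 = 162; x' = 528.5 − 1.5·90 = 393.5.
Buyers' price falls by P* − Pb = 135 − 90 = 45; sellers' price rises by Ps − P* = 162 − 135 = 27.
So producers capture 27/72 = 0.375 of each unit of subsidy.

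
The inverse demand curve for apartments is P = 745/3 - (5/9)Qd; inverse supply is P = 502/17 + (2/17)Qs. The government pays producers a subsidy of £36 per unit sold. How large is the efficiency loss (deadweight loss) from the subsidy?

Deadweight loss = 99144/103

Pre-subsidy: 745/3 - (5/9)Q = 502/17 + (2/17)Q gives Q* = 33477/103 and P* = 6980/103.
With the subsidy, sellers receive Ps = Pb + 36 for each unit, where Pb is the price buyers pay.
On the curves, Pb = 745/3 - (5/9)Q and Ps = 502/17 + (2/17)Q; the wedge Ps − Pb = 36 gives 502/17 + (2/17)Q − (745/3 - (5/9)Q) = 36, so Q' = 38985/103.
Then Pb = 745/3 − (5/9)·(38985/103) = 3920/103 and Ps = 502/17 + (2/17)·(38985/103) = 7628/103.
The subsidy expands output by 38985/103 − 33477/103 = 5508/103 past the efficient level; on those units the gap between marginal cost and willingness to pay runs from 0 up to 36.
DWL = ½ × 36 × 5508/103 = 99144/103.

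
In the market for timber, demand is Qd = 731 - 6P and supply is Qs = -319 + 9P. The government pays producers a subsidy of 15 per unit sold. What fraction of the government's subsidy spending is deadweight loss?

Pre-subsidy: 731 - 6P = -319 + 9P gives P* = 70, Q* = 311.
With the subsidy, sellers receive Ps = Pb + 15 for each unit, where Pb is the price buyers pay.
Supply in terms of Pb becomes Qs = -319 + 9(Pb + 15) = -184 + 9Pb. Setting this equal to demand: 731 - 6Pb = -184 + 9Pb, so Pb = 61.
Sellers receive Ps = 61 + 15 = 76; Q' = 731 − 6·61 = 365.
ΔCS = ½(311 + 365)(70 − 61) = 3042; ΔPS = ½(311 + 365)(76 − 70) = 2028.
Government spending = 15 × 365 = 5475.
DWL = ½ × 15 × (365 − 311) = 405; fraction = 405 / 5475 = 27/365.

DWL / government spending = 27/365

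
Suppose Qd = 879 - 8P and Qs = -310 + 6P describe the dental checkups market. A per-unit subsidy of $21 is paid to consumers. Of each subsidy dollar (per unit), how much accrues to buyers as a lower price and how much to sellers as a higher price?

Buyers gain $9 per unit; sellers gain $12 per unit

Pre-subsidy: 879 - 8P = -310 + 6P gives P* = 1189/14, Q* = 1397/7.
With the rebate, buyers effectively pay Pb = Ps − 21, where Ps is the price sellers receive.
Demand in terms of Ps becomes Qd = 879 − 8(Ps − 21) = 1047 - 8Ps. Setting this equal to supply: 1047 - 8Ps = -310 + 6Ps, so Ps = 1357/14.
Buyers pay Pb = 1357/14 − 21 = 1063/14; Q' = -310 + 6·(1357/14) = 1901/7.
Buyers' price falls by P* − Pb = 1189/14 − 1063/14 = 9; sellers' price rises by Ps − P* = 1357/14 − 1189/14 = 12.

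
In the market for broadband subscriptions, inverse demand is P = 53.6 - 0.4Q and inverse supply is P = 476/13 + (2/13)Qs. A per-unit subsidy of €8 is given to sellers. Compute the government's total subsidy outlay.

Pre-subsidy: 53.6 - 0.4Q = 476/13 + (2/13)Q gives Q* = 92/3 and P* = 124/3.
With the subsidy, sellers receive Ps = Pb + 8 for each unit, where Pb is the price buyers pay.
On the curves, Pb = 53.6 - 0.4Q and Ps = 476/13 + (2/13)Q; the wedge Ps − Pb = 8 gives 476/13 + (2/13)Q − (53.6 - 0.4Q) = 8, so Q' = 406/9.
Then Pb = 53.6 − 0.4·(406/9) = 320/9 and Ps = 476/13 + (2/13)·(406/9) = 392/9.
Government outlay = subsidy × quantity = 8 × 406/9 = 3248/9.

Government cost = 3248/9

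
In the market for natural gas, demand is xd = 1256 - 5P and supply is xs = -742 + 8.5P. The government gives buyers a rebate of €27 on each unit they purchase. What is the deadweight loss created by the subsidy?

Deadweight loss = €1147.5

Pre-subsidy: 1256 - 5P = -742 + 8.5P gives P* = 148, x* = 516.
With the rebate, buyers effectively pay Pb = Ps − 27, where Ps is the price sellers receive.
Demand in terms of Ps becomes xd = 1256 − 5(Ps − 27) = 1391 - 5Ps. Setting this equal to supply: 1391 - 5Ps = -742 + 8.5Ps, so Ps = 158.
Buyers pay Pb = 158 − 27 = 131; x' = -742 + 8.5·158 = 601.
The subsidy expands output by 601 − 516 = 85 past the efficient level; on those units the gap between marginal cost and willingness to pay runs from 0 up to 27.
DWL = ½ × 27 × 85 = 1147.5.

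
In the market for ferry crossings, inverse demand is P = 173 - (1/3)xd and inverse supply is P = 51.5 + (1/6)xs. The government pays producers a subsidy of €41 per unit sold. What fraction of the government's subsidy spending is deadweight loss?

DWL / government spending = 41/325

Pre-subsidy: 173 - (1/3)x = 51.5 + (1/6)x gives x* = 243 and P* = 92.
With the subsidy, sellers receive Ps = Pb + 41 for each unit, where Pb is the price buyers pay.
On the curves, Pb = 173 - (1/3)x and Ps = 51.5 + (1/6)x; the wedge Ps − Pb = 41 gives 51.5 + (1/6)x − (173 - (1/3)x) = 41, so x' = 325.
Then Pb = 173 − (1/3)·325 = 194/3 and Ps = 51.5 + (1/6)·325 = 317/3.
ΔCS = ½(243 + 325)(92 − 194/3) = 23288/3; ΔPS = ½(243 + 325)(317/3 − 92) = 11644/3.
Government spending = 41 × 325 = 13325.
DWL = ½ × 41 × (325 − 243) = 1681; fraction = 1681 / 13325 = 41/325.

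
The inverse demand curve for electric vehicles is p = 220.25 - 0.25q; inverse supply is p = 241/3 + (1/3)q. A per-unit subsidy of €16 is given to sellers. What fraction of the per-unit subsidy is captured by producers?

Producer share = 4/7

Pre-subsidy: 220.25 - 0.25q = 241/3 + (1/3)q gives q* = 1679/7 and p* = 1122/7.
With the subsidy, sellers receive ps = pb + 16 for each unit, where pb is the price buyers pay.
On the curves, pb = 220.25 - 0.25q and ps = 241/3 + (1/3)q; the wedge ps − pb = 16 gives 241/3 + (1/3)q − (220.25 - 0.25q) = 16, so q' = 1871/7.
Then pb = 220.25 − 0.25·(1871/7) = 1074/7 and ps = 241/3 + (1/3)·(1871/7) = 1186/7.
Buyers' price falls by p* − pb = 1122/7 − 1074/7 = 48/7; sellers' price rises by ps − p* = 1186/7 − 1122/7 = 64/7.
So producers capture (64/7)/16 = 4/7 of each unit of subsidy.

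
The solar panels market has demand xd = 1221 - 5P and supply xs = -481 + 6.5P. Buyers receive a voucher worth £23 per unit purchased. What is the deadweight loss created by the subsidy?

Deadweight loss = £747.5

Pre-subsidy: 1221 - 5P = -481 + 6.5P gives P* = 148, x* = 481.
With the rebate, buyers effectively pay Pb = Ps − 23, where Ps is the price sellers receive.
Demand in terms of Ps becomes xd = 1221 − 5(Ps − 23) = 1336 - 5Ps. Setting this equal to supply: 1336 - 5Ps = -481 + 6.5Ps, so Ps = 158.
Buyers pay Pb = 158 − 23 = 135; x' = -481 + 6.5·158 = 546.
The subsidy expands output by 546 − 481 = 65 past the efficient level; on those units the gap between marginal cost and willingness to pay runs from 0 up to 23.
DWL = ½ × 23 × 65 = 747.5.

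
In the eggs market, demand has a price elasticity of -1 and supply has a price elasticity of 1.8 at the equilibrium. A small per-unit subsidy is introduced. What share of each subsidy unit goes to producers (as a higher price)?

Producer share = 5/14

For a small subsidy around the equilibrium, the benefit split depends on the relative slopes, which at a point are proportional to the elasticities.
Buyer share = εs/(εs + |εd|) = 1.8/(1.8 + 1) = 9/14; seller share = |εd|/(εs + |εd|) = 5/14.
So producers capture 5/14 of the subsidy.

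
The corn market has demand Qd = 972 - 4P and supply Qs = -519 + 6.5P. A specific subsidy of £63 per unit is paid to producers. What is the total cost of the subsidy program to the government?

Pre-subsidy: 972 - 4P = -519 + 6.5P gives P* = 142, Q* = 404.
With the subsidy, sellers receive Ps = Pb + 63 for each unit, where Pb is the price buyers pay.
Supply in terms of Pb becomes Qs = -519 + 6.5(Pb + 63) = -109.5 + 6.5Pb. Setting this equal to demand: 972 - 4Pb = -109.5 + 6.5Pb, so Pb = 103.
Sellers receive Ps = 103 + 63 = 166; Q' = 972 − 4·103 = 560.
Government outlay = subsidy × quantity = 63 × 560 = 35280.

Government cost = £35280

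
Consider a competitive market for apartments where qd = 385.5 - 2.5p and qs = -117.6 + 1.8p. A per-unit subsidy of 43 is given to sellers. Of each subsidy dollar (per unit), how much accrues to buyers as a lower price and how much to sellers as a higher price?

Pre-subsidy: 385.5 - 2.5p = -117.6 + 1.8p gives p* = 117, q* = 93.
With the subsidy, sellers receive ps = pb + 43 for each unit, where pb is the price buyers pay.
Supply in terms of pb becomes qs = -117.6 + 1.8(pb + 43) = -40.2 + 1.8pb. Setting this equal to demand: 385.5 - 2.5pb = -40.2 + 1.8pb, so pb = 99.
Sellers receive ps = 99 + 43 = 142; q' = 385.5 − 2.5·99 = 138.
Buyers' price falls by p* − pb = 117 − 99 = 18; sellers' price rises by ps − p* = 142 − 117 = 25.

Buyers gain 18 per unit; sellers gain 25 per unit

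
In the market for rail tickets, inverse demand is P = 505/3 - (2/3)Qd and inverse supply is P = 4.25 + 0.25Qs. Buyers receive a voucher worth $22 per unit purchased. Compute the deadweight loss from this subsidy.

Deadweight loss = $264

Pre-subsidy: 505/3 - (2/3)Q = 4.25 + 0.25Q gives Q* = 179 and P* = 49.
With the rebate, buyers effectively pay Pb = Ps − 22, where Ps is the price sellers receive.
On the curves, Pb = 505/3 - (2/3)Q and Ps = 4.25 + 0.25Q; the wedge Ps − Pb = 22 gives 4.25 + 0.25Q − (505/3 - (2/3)Q) = 22, so Q' = 203.
Then Pb = 505/3 − (2/3)·203 = 33 and Ps = 4.25 + 0.25·203 = 55.
The subsidy expands output by 203 − 179 = 24 past the efficient level; on those units the gap between marginal cost and willingness to pay runs from 0 up to 22.
DWL = ½ × 22 × 24 = 264.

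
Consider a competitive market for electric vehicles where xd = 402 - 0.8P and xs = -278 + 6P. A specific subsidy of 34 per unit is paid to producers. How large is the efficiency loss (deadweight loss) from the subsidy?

Deadweight loss = 408

Pre-subsidy: 402 - 0.8P = -278 + 6P gives P* = 100, x* = 322.
With the subsidy, sellers receive Ps = Pb + 34 for each unit, where Pb is the price buyers pay.
Supply in terms of Pb becomes xs = -278 + 6(Pb + 34) = -74 + 6Pb. Setting this equal to demand: 402 - 0.8Pb = -74 + 6Pb, so Pb = 70.
Sellers receive Ps = 70 + 34 = 104; x' = 402 − 0.8·70 = 346.
The subsidy expands output by 346 − 322 = 24 past the efficient level; on those units the gap between marginal cost and willingness to pay runs from 0 up to 34.
DWL = ½ × 34 × 24 = 408.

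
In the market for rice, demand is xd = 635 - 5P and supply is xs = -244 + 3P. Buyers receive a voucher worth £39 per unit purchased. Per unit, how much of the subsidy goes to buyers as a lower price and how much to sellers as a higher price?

Pre-subsidy: 635 - 5P = -244 + 3P gives P* = 109.875, x* = 85.625.
With the rebate, buyers effectively pay Pb = Ps − 39, where Ps is the price sellers receive.
Demand in terms of Ps becomes xd = 635 − 5(Ps − 39) = 830 - 5Ps. Setting this equal to supply: 830 - 5Ps = -244 + 3Ps, so Ps = 134.25.
Buyers pay Pb = 134.25 − 39 = 95.25; x' = -244 + 3·134.25 = 158.75.
Buyers' price falls by P* − Pb = 109.875 − 95.25 = 14.625; sellers' price rises by Ps − P* = 134.25 − 109.875 = 24.375.

Buyers gain £14.625 per unit; sellers gain £24.375 per unit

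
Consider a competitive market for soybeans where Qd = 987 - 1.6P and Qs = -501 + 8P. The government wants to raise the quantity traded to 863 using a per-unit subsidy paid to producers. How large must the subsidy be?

At Q = 863, invert demand for the buyer price: Pb = (987 − 863)/1.6 = 77.5; invert supply for the seller price: Ps = (863 − (-501))/8 = 170.5.
The subsidy must fill the gap: s = Ps − Pb = 170.5 − 77.5 = 93.

Required subsidy s = 93 per unit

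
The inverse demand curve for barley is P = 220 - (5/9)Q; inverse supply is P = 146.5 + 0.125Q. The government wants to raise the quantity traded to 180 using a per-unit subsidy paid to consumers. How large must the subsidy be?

Required subsidy s = 49 per unit

At Q = 180, from the demand curve buyers pay Pb = 220 − (5/9)·180 = 120; from the supply curve sellers need Ps = 146.5 + 0.125·180 = 169.
The subsidy must fill the gap: s = Ps − Pb = 169 − 120 = 49.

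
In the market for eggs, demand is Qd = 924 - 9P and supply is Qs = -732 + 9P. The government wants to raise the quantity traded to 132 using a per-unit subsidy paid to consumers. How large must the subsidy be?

At Q = 132, invert demand for the buyer price: Pb = (924 − 132)/9 = 88; invert supply for the seller price: Ps = (132 − (-732))/9 = 96.
The subsidy must fill the gap: s = Ps − Pb = 96 − 88 = 8.

Required subsidy s = 8 per unit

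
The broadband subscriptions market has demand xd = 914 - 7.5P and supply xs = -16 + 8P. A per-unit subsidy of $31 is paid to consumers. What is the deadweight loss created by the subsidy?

Deadweight loss = $1860

Pre-subsidy: 914 - 7.5P = -16 + 8P gives P* = 60, x* = 464.
With the rebate, buyers effectively pay Pb = Ps − 31, where Ps is the price sellers receive.
Demand in terms of Ps becomes xd = 914 − 7.5(Ps − 31) = 1146.5 - 7.5Ps. Setting this equal to supply: 1146.5 - 7.5Ps = -16 + 8Ps, so Ps = 75.
Buyers pay Pb = 75 − 31 = 44; x' = -16 + 8·75 = 584.
The subsidy expands output by 584 − 464 = 120 past the efficient level; on those units the gap between marginal cost and willingness to pay runs from 0 up to 31.
DWL = ½ × 31 × 120 = 1860.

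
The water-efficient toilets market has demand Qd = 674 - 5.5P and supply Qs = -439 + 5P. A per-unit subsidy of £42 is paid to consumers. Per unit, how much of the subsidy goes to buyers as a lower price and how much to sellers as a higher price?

Buyers gain £20 per unit; sellers gain £22 per unit

Pre-subsidy: 674 - 5.5P = -439 + 5P gives P* = 106, Q* = 91.
With the rebate, buyers effectively pay Pb = Ps − 42, where Ps is the price sellers receive.
Demand in terms of Ps becomes Qd = 674 − 5.5(Ps − 42) = 905 - 5.5Ps. Setting this equal to supply: 905 - 5.5Ps = -439 + 5Ps, so Ps = 128.
Buyers pay Pb = 128 − 42 = 86; Q' = -439 + 5·128 = 201.
Buyers' price falls by P* − Pb = 106 − 86 = 20; sellers' price rises by Ps − P* = 128 − 106 = 22.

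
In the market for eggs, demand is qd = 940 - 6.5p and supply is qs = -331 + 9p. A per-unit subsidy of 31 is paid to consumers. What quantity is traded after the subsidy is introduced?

q' = 524

Pre-subsidy: 940 - 6.5p = -331 + 9p gives p* = 82, q* = 407.
With the rebate, buyers effectively pay pb = ps − 31, where ps is the price sellers receive.
Demand in terms of ps becomes qd = 940 − 6.5(ps − 31) = 1141.5 - 6.5ps. Setting this equal to supply: 1141.5 - 6.5ps = -331 + 9ps, so ps = 95.
Buyers pay pb = 95 − 31 = 64; q' = -331 + 9·95 = 524.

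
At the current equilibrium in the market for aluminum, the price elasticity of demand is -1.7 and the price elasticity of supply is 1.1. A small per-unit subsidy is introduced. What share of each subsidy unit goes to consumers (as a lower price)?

For a small subsidy around the equilibrium, the benefit split depends on the relative slopes, which at a point are proportional to the elasticities.
Buyer share = εs/(εs + |εd|) = 1.1/(1.1 + 1.7) = 11/28; seller share = |εd|/(εs + |εd|) = 17/28.

Consumer share = 11/28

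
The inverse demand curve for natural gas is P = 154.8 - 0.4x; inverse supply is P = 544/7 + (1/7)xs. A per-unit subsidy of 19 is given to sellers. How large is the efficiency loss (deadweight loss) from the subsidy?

Deadweight loss = 332.5

Pre-subsidy: 154.8 - 0.4x = 544/7 + (1/7)x gives x* = 142 and P* = 98.
With the subsidy, sellers receive Ps = Pb + 19 for each unit, where Pb is the price buyers pay.
On the curves, Pb = 154.8 - 0.4x and Ps = 544/7 + (1/7)x; the wedge Ps − Pb = 19 gives 544/7 + (1/7)x − (154.8 - 0.4x) = 19, so x' = 177.
Then Pb = 154.8 − 0.4·177 = 84 and Ps = 544/7 + (1/7)·177 = 103.
The subsidy expands output by 177 − 142 = 35 past the efficient level; on those units the gap between marginal cost and willingness to pay runs from 0 up to 19.
DWL = ½ × 19 × 35 = 332.5.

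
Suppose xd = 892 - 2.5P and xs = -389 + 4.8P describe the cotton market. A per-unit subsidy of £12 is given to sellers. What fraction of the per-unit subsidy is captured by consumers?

Pre-subsidy: 892 - 2.5P = -389 + 4.8P gives P* = 12810/73, x* = 33091/73.
With the subsidy, sellers receive Ps = Pb + 12 for each unit, where Pb is the price buyers pay.
Supply in terms of Pb becomes xs = -389 + 4.8(Pb + 12) = -331.4 + 4.8Pb. Setting this equal to demand: 892 - 2.5Pb = -331.4 + 4.8Pb, so Pb = 12234/73.
Sellers receive Ps = 12234/73 + 12 = 13110/73; x' = 892 − 2.5·(12234/73) = 34531/73.
Buyers' price falls by P* − Pb = 12810/73 − 12234/73 = 576/73; sellers' price rises by Ps − P* = 13110/73 − 12810/73 = 300/73.
So consumers capture (576/73)/12 = 48/73 of each unit of subsidy.

Consumer share = 48/73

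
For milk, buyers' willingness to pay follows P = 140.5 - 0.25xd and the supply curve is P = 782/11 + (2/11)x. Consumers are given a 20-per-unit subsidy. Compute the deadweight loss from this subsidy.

Pre-subsidy: 140.5 - 0.25x = 782/11 + (2/11)x gives x* = 3054/19 and P* = 1906/19.
With the rebate, buyers effectively pay Pb = Ps − 20, where Ps is the price sellers receive.
On the curves, Pb = 140.5 - 0.25x and Ps = 782/11 + (2/11)x; the wedge Ps − Pb = 20 gives 782/11 + (2/11)x − (140.5 - 0.25x) = 20, so x' = 3934/19.
Then Pb = 140.5 − 0.25·(3934/19) = 1686/19 and Ps = 782/11 + (2/11)·(3934/19) = 2066/19.
The subsidy expands output by 3934/19 − 3054/19 = 880/19 past the efficient level; on those units the gap between marginal cost and willingness to pay runs from 0 up to 20.
DWL = ½ × 20 × 880/19 = 8800/19.

Deadweight loss = 8800/19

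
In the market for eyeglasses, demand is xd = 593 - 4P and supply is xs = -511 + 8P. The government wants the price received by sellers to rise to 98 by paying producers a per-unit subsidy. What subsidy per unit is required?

At a seller price of 98, quantity supplied is -511 + 8·98 = 273.
Buyers absorb 273 only when they pay Pb with 593 − 4·Pb = 273, i.e. Pb = 80.
s = Ps − Pb = 98 − 80 = 18.

Required subsidy s = 18 per unit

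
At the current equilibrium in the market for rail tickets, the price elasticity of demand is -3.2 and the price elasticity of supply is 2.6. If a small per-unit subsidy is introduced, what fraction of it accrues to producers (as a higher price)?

For a small subsidy around the equilibrium, the benefit split depends on the relative slopes, which at a point are proportional to the elasticities.
Buyer share = εs/(εs + |εd|) = 2.6/(2.6 + 3.2) = 13/29; seller share = |εd|/(εs + |εd|) = 16/29.
So producers capture 16/29 of the subsidy.

Producer share = 16/29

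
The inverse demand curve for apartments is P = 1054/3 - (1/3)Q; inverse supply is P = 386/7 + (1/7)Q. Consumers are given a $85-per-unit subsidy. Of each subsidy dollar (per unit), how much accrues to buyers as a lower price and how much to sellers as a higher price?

Pre-subsidy: 1054/3 - (1/3)Q = 386/7 + (1/7)Q gives Q* = 622 and P* = 144.
With the rebate, buyers effectively pay Pb = Ps − 85, where Ps is the price sellers receive.
On the curves, Pb = 1054/3 - (1/3)Q and Ps = 386/7 + (1/7)Q; the wedge Ps − Pb = 85 gives 386/7 + (1/7)Q − (1054/3 - (1/3)Q) = 85, so Q' = 800.5.
Then Pb = 1054/3 − (1/3)·800.5 = 84.5 and Ps = 386/7 + (1/7)·800.5 = 169.5.
Buyers' price falls by P* − Pb = 144 − 84.5 = 59.5; sellers' price rises by Ps − P* = 169.5 − 144 = 25.5.

Buyers gain $59.5 per unit; sellers gain $25.5 per unit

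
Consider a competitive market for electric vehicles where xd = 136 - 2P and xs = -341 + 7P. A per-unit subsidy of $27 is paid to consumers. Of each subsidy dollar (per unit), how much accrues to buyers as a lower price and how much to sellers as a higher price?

Pre-subsidy: 136 - 2P = -341 + 7P gives P* = 53, x* = 30.
With the rebate, buyers effectively pay Pb = Ps − 27, where Ps is the price sellers receive.
Demand in terms of Ps becomes xd = 136 − 2(Ps − 27) = 190 - 2Ps. Setting this equal to supply: 190 - 2Ps = -341 + 7Ps, so Ps = 59.
Buyers pay Pb = 59 − 27 = 32; x' = -341 + 7·59 = 72.
Buyers' price falls by P* − Pb = 53 − 32 = 21; sellers' price rises by Ps − P* = 59 − 53 = 6.

Buyers gain $21 per unit; sellers gain $6 per unit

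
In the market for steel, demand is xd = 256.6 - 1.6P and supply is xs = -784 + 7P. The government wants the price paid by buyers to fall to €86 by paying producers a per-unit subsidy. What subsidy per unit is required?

At a buyer price of 86, quantity demanded is 256.6 − 1.6·86 = 119.
Sellers supply 119 only when they receive Ps with -784 + 7·Ps = 119, i.e. Ps = 129.
s = Ps − Pb = 129 − 86 = 43.

Required subsidy s = €43 per unit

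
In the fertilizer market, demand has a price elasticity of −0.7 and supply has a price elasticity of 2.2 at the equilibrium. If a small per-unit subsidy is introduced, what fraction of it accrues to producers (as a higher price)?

For a small subsidy around the equilibrium, the benefit split depends on the relative slopes, which at a point are proportional to the elasticities.
Buyer share = εs/(εs + |εd|) = 2.2/(2.2 + 0.7) = 22/29; seller share = |εd|/(εs + |εd|) = 7/29.
So producers capture 7/29 of the subsidy.

Producer share = 7/29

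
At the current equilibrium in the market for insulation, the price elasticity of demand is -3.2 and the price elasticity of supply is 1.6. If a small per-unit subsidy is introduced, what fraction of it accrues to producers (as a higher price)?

For a small subsidy around the equilibrium, the benefit split depends on the relative slopes, which at a point are proportional to the elasticities.
Buyer share = εs/(εs + |εd|) = 1.6/(1.6 + 3.2) = 1/3; seller share = |εd|/(εs + |εd|) = 2/3.
So producers capture 2/3 of the subsidy.

Producer share = 2/3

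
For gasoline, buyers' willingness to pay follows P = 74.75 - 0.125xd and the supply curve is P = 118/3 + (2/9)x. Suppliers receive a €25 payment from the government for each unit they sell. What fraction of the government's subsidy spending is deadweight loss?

Pre-subsidy: 74.75 - 0.125x = 118/3 + (2/9)x gives x* = 102 and P* = 62.
With the subsidy, sellers receive Ps = Pb + 25 for each unit, where Pb is the price buyers pay.
On the curves, Pb = 74.75 - 0.125x and Ps = 118/3 + (2/9)x; the wedge Ps − Pb = 25 gives 118/3 + (2/9)x − (74.75 - 0.125x) = 25, so x' = 174.
Then Pb = 74.75 − 0.125·174 = 53 and Ps = 118/3 + (2/9)·174 = 78.
ΔCS = ½(102 + 174)(62 − 53) = 1242; ΔPS = ½(102 + 174)(78 − 62) = 2208.
Government spending = 25 × 174 = 4350.
DWL = ½ × 25 × (174 − 102) = 900; fraction = 900 / 4350 = 6/29.

DWL / government spending = 6/29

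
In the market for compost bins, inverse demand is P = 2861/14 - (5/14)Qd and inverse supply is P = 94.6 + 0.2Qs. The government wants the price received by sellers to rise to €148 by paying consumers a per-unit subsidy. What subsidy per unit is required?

At a seller price of 148, quantity supplied is -473 + 5·148 = 267.
Buyers absorb 267 only when they pay Pb = 2861/14 − (5/14)·267 = 109.
s = Ps − Pb = 148 − 109 = 39.

Required subsidy s = €39 per unit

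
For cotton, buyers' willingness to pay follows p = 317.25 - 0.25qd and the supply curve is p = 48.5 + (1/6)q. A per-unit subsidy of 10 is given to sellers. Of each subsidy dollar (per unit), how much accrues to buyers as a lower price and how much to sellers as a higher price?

Buyers gain 6 per unit; sellers gain 4 per unit

Pre-subsidy: 317.25 - 0.25q = 48.5 + (1/6)q gives q* = 645 and p* = 156.
With the subsidy, sellers receive ps = pb + 10 for each unit, where pb is the price buyers pay.
On the curves, pb = 317.25 - 0.25q and ps = 48.5 + (1/6)q; the wedge ps − pb = 10 gives 48.5 + (1/6)q − (317.25 - 0.25q) = 10, so q' = 669.
Then pb = 317.25 − 0.25·669 = 150 and ps = 48.5 + (1/6)·669 = 160.
Buyers' price falls by p* − pb = 156 − 150 = 6; sellers' price rises by ps − p* = 160 − 156 = 4.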